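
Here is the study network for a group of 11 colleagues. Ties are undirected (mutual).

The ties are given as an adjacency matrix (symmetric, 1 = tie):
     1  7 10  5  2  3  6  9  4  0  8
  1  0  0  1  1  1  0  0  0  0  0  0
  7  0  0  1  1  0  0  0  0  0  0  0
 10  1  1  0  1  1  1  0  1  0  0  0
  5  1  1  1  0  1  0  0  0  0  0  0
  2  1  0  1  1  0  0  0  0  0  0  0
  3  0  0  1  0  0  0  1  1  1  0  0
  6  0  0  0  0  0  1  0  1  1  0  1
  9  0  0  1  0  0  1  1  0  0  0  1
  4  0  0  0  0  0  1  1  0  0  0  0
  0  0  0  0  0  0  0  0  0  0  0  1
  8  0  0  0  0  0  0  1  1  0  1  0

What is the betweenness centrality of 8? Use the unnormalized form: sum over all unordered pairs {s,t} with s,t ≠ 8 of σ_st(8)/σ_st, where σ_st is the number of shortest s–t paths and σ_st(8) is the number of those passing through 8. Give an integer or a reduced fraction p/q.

9

Pairs whose geodesics pass through 8 — 1–0: 1; 7–0: 1; 10–0: 1; 5–0: 1; 2–0: 1; 3–0: 2/2; 6–0: 1; 9–0: 1; 4–0: 1.
All other pairs contribute 0.
Summing the contributions gives betweenness(8) = 9.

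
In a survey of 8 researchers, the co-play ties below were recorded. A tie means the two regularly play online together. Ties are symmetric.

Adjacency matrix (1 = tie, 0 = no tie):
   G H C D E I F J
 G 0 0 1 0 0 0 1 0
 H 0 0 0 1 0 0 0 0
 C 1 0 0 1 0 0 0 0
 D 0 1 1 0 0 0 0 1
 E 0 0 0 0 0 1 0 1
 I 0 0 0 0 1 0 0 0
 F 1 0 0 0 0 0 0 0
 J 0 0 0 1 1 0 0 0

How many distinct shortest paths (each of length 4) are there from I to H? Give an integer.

1

The shortest distance is 4, and the only length-4 path is I–E–J–D–H. So there is exactly 1 shortest path.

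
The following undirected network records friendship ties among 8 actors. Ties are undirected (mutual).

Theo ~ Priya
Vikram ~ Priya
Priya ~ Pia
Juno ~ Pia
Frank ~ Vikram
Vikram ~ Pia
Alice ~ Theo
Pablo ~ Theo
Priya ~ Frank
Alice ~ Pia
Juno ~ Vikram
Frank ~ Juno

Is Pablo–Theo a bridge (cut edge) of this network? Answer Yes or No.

Yes

Without the Pablo–Theo edge there is no alternate route between Pablo and Theo, so the network disconnects. It is a bridge.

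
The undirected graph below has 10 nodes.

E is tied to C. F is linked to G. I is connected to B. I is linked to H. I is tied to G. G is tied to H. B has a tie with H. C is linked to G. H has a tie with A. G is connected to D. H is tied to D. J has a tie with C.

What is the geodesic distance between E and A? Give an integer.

4

One shortest route is E – C – G – H – A, which uses 4 edges, and at distance 3 from E we only reach {D, F, H, I}, which does not include A. So d(E,A) = 4.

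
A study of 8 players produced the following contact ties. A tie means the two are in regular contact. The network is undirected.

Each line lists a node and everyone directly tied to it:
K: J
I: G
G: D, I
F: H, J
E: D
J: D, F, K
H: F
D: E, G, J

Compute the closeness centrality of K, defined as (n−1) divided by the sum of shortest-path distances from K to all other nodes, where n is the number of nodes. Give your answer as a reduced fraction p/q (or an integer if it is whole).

Distances from K: D:2, E:3, F:2, G:3, H:3, I:4, J:1. Sum = 18.
n = 8, so closeness = 7/18.

7/18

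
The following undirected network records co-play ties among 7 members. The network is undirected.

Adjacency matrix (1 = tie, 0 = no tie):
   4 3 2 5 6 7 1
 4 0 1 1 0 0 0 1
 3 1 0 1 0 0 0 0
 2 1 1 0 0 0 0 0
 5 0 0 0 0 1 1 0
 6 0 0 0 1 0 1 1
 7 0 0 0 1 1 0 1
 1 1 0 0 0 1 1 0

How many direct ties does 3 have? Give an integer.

3 is directly tied to 2 and 4. That is 2 neighbors, so the degree of 3 is 2.

2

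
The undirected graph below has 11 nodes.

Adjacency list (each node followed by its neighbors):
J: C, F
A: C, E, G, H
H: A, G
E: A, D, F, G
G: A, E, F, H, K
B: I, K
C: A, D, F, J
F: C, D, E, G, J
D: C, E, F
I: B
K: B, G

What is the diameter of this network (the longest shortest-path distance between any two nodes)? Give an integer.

5

Eccentricity of each node (its greatest distance to any other): A:4, B:4, C:5, D:5, E:4, F:4, G:3, H:4, I:5, J:5, K:3.
The maximum eccentricity is 5, realized for instance by the pair I–J via I – B – K – G – F – J. So the diameter is 5.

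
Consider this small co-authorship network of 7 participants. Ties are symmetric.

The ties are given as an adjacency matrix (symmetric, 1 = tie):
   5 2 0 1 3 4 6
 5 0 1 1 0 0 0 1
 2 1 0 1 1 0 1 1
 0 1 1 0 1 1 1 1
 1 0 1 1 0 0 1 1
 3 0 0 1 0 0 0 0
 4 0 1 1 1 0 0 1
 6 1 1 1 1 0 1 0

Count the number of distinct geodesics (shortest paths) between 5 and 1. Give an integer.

3

The shortest distance is 2. The length-2 paths are: 5–2–1; 5–0–1; 5–6–1.
That gives 3 distinct shortest paths.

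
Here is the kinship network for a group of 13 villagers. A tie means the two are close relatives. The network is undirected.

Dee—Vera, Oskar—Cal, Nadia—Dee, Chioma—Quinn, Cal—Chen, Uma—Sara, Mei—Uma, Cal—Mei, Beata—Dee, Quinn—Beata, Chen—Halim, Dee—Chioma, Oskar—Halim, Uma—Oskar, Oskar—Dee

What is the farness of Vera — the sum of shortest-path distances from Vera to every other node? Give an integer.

Distances from Vera: Beata:2, Cal:3, Chen:4, Chioma:2, Dee:1, Halim:3, Mei:4, Nadia:2, Oskar:2, Quinn:3, Sara:4, Uma:3.
Sum = 2 + 3 + 4 + 2 + 1 + 3 + 4 + 2 + 2 + 3 + 4 + 3 = 33.

33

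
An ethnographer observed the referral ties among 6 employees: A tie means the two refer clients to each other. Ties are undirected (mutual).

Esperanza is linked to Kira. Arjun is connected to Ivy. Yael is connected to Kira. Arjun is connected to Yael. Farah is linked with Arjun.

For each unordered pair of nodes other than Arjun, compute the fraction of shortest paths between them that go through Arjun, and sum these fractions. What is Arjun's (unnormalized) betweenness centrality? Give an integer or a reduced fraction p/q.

7

Pairs whose geodesics pass through Arjun — Yael–Farah: 1; Yael–Ivy: 1; Farah–Kira: 1; Farah–Esperanza: 1; Farah–Ivy: 1; Kira–Ivy: 1; Esperanza–Ivy: 1.
All other pairs contribute 0.
Summing the contributions gives betweenness(Arjun) = 7.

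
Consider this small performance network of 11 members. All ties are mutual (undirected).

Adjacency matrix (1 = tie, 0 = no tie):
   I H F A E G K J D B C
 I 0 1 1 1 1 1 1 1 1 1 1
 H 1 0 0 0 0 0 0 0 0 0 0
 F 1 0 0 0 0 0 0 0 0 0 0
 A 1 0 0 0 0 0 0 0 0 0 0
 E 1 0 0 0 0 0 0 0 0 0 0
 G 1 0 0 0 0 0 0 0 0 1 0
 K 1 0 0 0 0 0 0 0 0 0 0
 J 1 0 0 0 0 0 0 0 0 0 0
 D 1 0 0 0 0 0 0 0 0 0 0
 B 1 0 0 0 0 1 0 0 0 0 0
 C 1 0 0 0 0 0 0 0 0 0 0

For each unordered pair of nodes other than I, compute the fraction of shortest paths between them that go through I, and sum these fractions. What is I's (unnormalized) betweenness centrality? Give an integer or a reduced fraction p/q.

44

Pairs whose geodesics pass through I — H–F: 1; H–A: 1; H–E: 1; H–G: 1; H–K: 1; H–J: 1; H–D: 1; H–B: 1; H–C: 1; F–A: 1; F–E: 1; F–G: 1; F–K: 1; F–J: 1 … (+30 more pairs).
All other pairs contribute 0.
Summing the contributions gives betweenness(I) = 44.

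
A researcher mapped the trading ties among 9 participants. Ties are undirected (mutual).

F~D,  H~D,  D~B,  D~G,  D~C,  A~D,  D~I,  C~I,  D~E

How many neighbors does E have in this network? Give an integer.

E is directly tied to D. That is 1 neighbor, so the degree of E is 1.

1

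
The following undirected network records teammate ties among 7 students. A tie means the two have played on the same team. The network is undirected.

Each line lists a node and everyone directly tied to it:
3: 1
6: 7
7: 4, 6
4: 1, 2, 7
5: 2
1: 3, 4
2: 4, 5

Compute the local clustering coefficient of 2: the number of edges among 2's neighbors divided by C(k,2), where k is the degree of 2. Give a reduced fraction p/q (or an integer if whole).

2's neighbors: 4 and 5 (k = 2).
Possible neighbor pairs: C(2,2) = 1. Edges among them: none → e = 0.
Clustering(2) = 0/1.

0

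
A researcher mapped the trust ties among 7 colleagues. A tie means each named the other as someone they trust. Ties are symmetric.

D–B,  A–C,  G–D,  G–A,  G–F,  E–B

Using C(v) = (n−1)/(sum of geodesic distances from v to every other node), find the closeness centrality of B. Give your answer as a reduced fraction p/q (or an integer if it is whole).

3/7

Distances from B: A:3, C:4, D:1, E:1, F:3, G:2. Sum = 14.
n = 7, so closeness = 6/14 = 3/7.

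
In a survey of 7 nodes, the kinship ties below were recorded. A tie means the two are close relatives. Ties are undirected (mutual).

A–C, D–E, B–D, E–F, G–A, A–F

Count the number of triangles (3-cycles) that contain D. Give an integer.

D's neighbors are B and E, but none of them are tied to each other, so no triangle contains D.

0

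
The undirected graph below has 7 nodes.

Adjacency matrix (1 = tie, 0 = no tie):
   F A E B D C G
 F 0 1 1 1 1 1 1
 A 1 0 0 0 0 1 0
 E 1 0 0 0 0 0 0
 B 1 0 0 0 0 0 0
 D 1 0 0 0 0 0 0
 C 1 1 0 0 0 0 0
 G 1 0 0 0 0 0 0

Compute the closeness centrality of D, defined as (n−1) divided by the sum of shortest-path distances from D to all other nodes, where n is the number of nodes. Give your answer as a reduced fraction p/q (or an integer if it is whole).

Distances from D: A:2, B:2, C:2, E:2, F:1, G:2. Sum = 11.
n = 7, so closeness = 6/11.

6/11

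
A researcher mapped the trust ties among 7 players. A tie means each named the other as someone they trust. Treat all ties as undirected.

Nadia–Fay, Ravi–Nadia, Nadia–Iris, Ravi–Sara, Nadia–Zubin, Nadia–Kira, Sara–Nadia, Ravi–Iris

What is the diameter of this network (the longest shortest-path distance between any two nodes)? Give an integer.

Eccentricity of each node (its greatest distance to any other): Fay:2, Iris:2, Kira:2, Nadia:1, Ravi:2, Sara:2, Zubin:2.
The maximum eccentricity is 2, realized for instance by the pair Ravi–Fay via Ravi – Nadia – Fay. So the diameter is 2.

2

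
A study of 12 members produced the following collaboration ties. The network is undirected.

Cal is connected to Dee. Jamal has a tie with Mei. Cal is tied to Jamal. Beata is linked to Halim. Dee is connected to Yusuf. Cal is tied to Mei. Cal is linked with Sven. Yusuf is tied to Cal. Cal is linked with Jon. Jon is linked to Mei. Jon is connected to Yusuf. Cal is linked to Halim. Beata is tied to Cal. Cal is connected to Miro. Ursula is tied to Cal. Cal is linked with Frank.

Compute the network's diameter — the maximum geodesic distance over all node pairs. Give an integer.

2

Eccentricity of each node (its greatest distance to any other): Beata:2, Cal:1, Dee:2, Frank:2, Halim:2, Jamal:2, Jon:2, Mei:2, Miro:2, Sven:2, Ursula:2, Yusuf:2.
The maximum eccentricity is 2, realized for instance by the pair Yusuf–Miro via Yusuf – Cal – Miro. So the diameter is 2.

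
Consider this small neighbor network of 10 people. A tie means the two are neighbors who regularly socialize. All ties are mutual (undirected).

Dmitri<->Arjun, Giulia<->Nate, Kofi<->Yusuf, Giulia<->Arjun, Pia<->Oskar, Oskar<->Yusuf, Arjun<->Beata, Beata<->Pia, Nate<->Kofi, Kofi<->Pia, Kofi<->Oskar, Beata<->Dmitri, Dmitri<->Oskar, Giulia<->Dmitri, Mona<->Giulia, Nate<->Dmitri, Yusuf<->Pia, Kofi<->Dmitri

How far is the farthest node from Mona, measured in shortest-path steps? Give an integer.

Distances from Mona: Arjun:2, Beata:3, Dmitri:2, Giulia:1, Kofi:3, Nate:2, Oskar:3, Pia:4, Yusuf:4.
The largest is 4 (to Pia and Yusuf), so the eccentricity of Mona is 4.

4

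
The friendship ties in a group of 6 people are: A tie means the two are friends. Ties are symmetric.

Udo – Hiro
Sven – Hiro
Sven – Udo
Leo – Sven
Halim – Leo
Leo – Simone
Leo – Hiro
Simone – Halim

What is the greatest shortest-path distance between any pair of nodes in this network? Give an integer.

Eccentricity of each node (its greatest distance to any other): Halim:3, Hiro:2, Leo:2, Simone:3, Sven:2, Udo:3.
The maximum eccentricity is 3, realized for instance by the pair Udo–Halim via Udo – Sven – Leo – Halim. So the diameter is 3.

3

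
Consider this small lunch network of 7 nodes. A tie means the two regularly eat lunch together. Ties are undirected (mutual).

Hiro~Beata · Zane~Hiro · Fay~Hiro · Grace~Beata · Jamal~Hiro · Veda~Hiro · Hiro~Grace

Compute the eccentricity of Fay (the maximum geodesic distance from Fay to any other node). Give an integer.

2

Distances from Fay: Beata:2, Grace:2, Hiro:1, Jamal:2, Veda:2, Zane:2.
The largest is 2 (to Veda, Grace, Zane, Jamal, and Beata), so the eccentricity of Fay is 2.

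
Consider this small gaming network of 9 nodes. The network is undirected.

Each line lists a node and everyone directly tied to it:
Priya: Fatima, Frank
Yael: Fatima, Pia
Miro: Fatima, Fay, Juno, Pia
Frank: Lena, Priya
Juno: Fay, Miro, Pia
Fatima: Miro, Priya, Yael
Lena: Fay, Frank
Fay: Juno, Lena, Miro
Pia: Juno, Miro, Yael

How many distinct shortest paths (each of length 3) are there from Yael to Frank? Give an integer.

The shortest distance is 3, and the only length-3 path is Yael–Fatima–Priya–Frank. So there is exactly 1 shortest path.

1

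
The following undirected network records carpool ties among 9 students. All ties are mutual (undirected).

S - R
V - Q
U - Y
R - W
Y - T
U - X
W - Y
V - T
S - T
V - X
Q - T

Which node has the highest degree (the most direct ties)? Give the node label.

Degrees — Q:2, R:2, S:2, T:4, U:2, V:3, W:2, X:2, Y:3.
The maximum is 4, attained only by T.

T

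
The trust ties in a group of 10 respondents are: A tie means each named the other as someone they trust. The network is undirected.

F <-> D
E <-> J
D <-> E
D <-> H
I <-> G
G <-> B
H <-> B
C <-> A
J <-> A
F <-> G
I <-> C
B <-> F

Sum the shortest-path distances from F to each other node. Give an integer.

Distances from F: A:4, B:1, C:3, D:1, E:2, G:1, H:2, I:2, J:3.
Sum = 4 + 1 + 3 + 1 + 2 + 1 + 2 + 2 + 3 = 19.

19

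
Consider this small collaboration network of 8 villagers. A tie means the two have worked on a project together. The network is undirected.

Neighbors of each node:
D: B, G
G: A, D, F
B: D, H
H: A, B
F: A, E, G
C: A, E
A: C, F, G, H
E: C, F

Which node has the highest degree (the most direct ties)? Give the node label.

A

Degrees — A:4, B:2, C:2, D:2, E:2, F:3, G:3, H:2.
The maximum is 4, attained only by A.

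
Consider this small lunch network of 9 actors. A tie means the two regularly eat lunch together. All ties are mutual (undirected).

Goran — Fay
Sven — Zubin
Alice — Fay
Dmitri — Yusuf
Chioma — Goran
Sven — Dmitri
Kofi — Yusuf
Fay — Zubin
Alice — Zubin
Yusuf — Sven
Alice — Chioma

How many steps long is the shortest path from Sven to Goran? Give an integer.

One shortest route is Sven – Zubin – Fay – Goran, which uses 3 edges, and at distance 2 from Sven we only reach {Alice, Fay, Kofi}, which does not include Goran. So d(Sven,Goran) = 3.

3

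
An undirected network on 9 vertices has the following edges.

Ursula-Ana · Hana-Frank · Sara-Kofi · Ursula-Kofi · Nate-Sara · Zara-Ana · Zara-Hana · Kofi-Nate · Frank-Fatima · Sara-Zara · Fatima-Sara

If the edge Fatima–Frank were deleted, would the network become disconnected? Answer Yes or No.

No

Even without that edge, Fatima still reaches Frank via Fatima – Sara – Zara – Hana – Frank, so the network stays connected. Not a bridge.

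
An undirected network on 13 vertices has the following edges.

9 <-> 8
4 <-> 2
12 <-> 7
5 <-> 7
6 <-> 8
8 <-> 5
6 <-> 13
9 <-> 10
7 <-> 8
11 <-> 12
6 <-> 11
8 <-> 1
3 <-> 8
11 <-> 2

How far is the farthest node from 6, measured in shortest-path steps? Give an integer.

Distances from 6: 1:2, 2:2, 3:2, 4:3, 5:2, 7:2, 8:1, 9:2, 10:3, 11:1, 12:2, 13:1.
The largest is 3 (to 10 and 4), so the eccentricity of 6 is 3.

3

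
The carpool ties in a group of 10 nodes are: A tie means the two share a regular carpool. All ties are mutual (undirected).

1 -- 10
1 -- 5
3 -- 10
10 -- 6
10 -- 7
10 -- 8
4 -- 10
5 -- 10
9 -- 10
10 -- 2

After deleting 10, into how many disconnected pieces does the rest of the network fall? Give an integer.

Without 10, the remaining ties split the others into: {8}; {1, 5}; {7}; {2}; {3}; {6}; {9}; {4}.
That's 8 separate components.

8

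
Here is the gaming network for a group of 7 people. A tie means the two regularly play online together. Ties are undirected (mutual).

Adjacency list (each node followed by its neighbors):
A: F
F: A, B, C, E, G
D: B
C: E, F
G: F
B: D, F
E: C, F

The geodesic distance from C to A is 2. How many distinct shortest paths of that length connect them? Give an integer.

The shortest distance is 2, and the only length-2 path is C–F–A. So there is exactly 1 shortest path.

1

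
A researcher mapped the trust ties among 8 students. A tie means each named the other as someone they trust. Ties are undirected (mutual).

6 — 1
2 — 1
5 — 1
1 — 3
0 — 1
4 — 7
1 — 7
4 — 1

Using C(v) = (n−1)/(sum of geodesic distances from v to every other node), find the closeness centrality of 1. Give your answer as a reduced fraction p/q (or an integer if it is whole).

1

Distances from 1: 0:1, 2:1, 3:1, 4:1, 5:1, 6:1, 7:1. Sum = 7.
n = 8, so closeness = 7/7 = 1.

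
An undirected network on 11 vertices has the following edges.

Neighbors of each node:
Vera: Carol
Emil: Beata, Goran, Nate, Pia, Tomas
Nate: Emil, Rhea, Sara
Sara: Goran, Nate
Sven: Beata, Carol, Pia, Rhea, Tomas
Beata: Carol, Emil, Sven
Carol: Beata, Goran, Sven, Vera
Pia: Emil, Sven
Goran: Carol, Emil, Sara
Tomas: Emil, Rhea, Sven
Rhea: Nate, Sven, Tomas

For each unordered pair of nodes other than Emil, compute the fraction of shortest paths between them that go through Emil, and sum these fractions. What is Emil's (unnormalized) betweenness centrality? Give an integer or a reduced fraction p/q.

65/6

Pairs whose geodesics pass through Emil — Beata–Tomas: 1/2; Beata–Pia: 1/2; Beata–Goran: 1/2; Beata–Nate: 1; Beata–Sara: 2/3; Carol–Nate: 2/4; Tomas–Pia: 1/2; Tomas–Goran: 1; Tomas–Nate: 1/2; Tomas–Sara: 2/3; Pia–Goran: 1; Pia–Nate: 1; Pia–Sara: 2/2; Rhea–Goran: 2/4 … (+2 more pairs).
All other pairs contribute 0.
Summing the contributions gives betweenness(Emil) = 65/6.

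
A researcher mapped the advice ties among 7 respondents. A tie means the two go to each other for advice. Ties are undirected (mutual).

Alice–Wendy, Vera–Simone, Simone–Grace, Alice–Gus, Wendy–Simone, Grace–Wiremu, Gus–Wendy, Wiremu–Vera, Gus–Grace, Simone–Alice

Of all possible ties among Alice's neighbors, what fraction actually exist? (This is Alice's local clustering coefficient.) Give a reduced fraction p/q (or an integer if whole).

2/3

Alice's neighbors: Gus, Simone, and Wendy (k = 3).
Possible neighbor pairs: C(3,2) = 3. Edges among them: Gus–Wendy, Simone–Wendy → e = 2.
Clustering(Alice) = 2/3.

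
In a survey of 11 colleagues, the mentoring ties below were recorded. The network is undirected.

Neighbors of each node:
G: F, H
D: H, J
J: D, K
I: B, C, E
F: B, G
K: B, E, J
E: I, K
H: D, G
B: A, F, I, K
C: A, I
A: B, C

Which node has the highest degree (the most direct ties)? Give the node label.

B

Degrees — A:2, B:4, C:2, D:2, E:2, F:2, G:2, H:2, I:3, J:2, K:3.
The maximum is 4, attained only by B.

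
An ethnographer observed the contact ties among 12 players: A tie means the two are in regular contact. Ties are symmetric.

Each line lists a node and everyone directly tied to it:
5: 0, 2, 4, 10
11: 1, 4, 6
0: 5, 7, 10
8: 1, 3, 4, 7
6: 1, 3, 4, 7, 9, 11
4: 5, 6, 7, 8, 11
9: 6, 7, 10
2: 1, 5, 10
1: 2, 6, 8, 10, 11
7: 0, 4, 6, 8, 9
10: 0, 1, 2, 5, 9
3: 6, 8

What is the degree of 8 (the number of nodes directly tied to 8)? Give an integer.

8 is directly tied to 1, 3, 4, and 7. That is 4 neighbors, so the degree of 8 is 4.

4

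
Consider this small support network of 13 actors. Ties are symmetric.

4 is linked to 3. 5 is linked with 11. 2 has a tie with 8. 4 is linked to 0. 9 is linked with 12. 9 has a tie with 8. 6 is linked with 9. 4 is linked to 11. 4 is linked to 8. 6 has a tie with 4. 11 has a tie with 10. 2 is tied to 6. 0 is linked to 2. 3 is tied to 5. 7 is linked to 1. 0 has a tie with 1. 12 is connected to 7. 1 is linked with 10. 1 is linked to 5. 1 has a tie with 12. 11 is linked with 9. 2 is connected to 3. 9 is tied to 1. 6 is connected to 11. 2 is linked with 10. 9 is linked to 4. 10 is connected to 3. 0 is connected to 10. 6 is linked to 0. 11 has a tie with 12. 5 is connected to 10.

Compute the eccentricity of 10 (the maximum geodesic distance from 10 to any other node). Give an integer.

Distances from 10: 0:1, 1:1, 2:1, 3:1, 4:2, 5:1, 6:2, 7:2, 8:2, 9:2, 11:1, 12:2.
The largest is 2 (to 6, 8, 7, 12, 9, and 4), so the eccentricity of 10 is 2.

2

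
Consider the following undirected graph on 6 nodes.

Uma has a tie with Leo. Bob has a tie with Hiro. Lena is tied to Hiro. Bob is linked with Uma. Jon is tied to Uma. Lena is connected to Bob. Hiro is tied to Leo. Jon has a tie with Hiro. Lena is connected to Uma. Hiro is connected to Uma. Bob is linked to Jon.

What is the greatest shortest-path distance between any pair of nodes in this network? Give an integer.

Eccentricity of each node (its greatest distance to any other): Bob:2, Hiro:1, Jon:2, Lena:2, Leo:2, Uma:1.
The maximum eccentricity is 2, realized for instance by the pair Lena–Jon via Lena – Uma – Jon. So the diameter is 2.

2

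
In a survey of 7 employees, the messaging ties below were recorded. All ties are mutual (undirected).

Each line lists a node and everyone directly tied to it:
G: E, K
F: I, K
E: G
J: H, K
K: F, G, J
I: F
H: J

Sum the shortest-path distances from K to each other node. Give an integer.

Distances from K: E:2, F:1, G:1, H:2, I:2, J:1.
Sum = 2 + 1 + 1 + 2 + 2 + 1 = 9.

9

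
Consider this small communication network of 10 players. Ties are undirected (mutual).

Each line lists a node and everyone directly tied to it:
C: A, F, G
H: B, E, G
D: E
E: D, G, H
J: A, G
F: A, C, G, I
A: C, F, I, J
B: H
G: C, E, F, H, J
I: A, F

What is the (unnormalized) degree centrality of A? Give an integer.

4

A is directly tied to C, F, I, and J. That is 4 neighbors, so the degree of A is 4.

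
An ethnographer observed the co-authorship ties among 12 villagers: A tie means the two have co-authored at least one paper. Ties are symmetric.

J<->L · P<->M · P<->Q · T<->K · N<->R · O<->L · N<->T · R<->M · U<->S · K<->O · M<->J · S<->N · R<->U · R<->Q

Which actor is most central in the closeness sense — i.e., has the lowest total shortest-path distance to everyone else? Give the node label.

Farness (sum of distances to all others) for each node — J:28, K:32, L:32, M:24, N:24, O:34, P:32, Q:30, R:22, S:32, T:28, U:30.
The smallest farness is 22, for R, so R has the highest closeness.

R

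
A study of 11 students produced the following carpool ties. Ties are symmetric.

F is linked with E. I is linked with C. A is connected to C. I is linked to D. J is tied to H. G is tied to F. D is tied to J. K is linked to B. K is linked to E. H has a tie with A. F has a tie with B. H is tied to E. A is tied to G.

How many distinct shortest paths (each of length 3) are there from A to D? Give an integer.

The shortest distance is 3. The length-3 paths are: A–C–I–D; A–H–J–D.
That gives 2 distinct shortest paths.

2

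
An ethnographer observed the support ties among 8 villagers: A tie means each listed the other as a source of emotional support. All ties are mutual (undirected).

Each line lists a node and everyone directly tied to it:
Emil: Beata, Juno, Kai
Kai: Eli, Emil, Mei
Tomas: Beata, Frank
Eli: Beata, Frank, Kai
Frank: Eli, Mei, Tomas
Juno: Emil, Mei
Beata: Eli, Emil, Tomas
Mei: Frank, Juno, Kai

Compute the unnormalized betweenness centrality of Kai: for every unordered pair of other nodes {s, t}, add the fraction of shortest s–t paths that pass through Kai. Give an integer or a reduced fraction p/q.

14/5

Pairs whose geodesics pass through Kai — Beata–Mei: 2/5; Emil–Mei: 1/2; Emil–Eli: 1/2; Emil–Frank: 2/5; Juno–Eli: 2/4; Mei–Eli: 1/2.
All other pairs contribute 0.
Summing the contributions gives betweenness(Kai) = 14/5.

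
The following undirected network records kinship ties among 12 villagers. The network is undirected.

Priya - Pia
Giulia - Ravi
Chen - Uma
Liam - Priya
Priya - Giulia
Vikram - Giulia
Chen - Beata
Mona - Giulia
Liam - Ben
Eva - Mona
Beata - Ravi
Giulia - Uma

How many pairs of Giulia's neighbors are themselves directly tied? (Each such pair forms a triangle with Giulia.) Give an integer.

0

Giulia's neighbors are Mona, Priya, Ravi, Uma, and Vikram, but none of them are tied to each other, so no triangle contains Giulia.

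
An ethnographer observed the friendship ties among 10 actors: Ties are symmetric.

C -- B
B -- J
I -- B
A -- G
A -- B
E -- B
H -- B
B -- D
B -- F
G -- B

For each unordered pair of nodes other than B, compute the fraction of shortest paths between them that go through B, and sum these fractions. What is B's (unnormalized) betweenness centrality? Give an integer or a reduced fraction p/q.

Pairs whose geodesics pass through B — H–C: 1; H–A: 1; H–F: 1; H–J: 1; H–I: 1; H–D: 1; H–E: 1; H–G: 1; C–A: 1; C–F: 1; C–J: 1; C–I: 1; C–D: 1; C–E: 1 … (+21 more pairs).
All other pairs contribute 0.
Summing the contributions gives betweenness(B) = 35.

35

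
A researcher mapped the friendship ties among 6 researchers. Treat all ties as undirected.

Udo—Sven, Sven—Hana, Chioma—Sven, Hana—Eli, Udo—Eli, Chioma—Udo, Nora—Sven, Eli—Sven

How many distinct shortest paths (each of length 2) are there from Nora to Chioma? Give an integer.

The shortest distance is 2, and the only length-2 path is Nora–Sven–Chioma. So there is exactly 1 shortest path.

1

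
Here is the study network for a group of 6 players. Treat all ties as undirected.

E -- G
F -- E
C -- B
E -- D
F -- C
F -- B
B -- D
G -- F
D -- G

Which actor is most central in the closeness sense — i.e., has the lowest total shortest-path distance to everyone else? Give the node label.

Farness (sum of distances to all others) for each node — B:7, C:8, D:7, E:7, F:6, G:7.
The smallest farness is 6, for F, so F has the highest closeness.

F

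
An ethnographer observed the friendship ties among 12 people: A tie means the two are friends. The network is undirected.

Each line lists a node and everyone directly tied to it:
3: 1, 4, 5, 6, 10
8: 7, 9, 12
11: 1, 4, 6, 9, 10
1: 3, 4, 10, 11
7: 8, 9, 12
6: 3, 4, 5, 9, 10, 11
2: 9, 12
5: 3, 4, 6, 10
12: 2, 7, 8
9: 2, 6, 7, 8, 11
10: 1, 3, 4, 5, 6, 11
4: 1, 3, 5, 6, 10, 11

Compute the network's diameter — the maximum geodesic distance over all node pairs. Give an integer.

4

Eccentricity of each node (its greatest distance to any other): 1:4, 2:3, 3:4, 4:4, 5:4, 6:3, 7:3, 8:3, 9:2, 10:4, 11:3, 12:4.
The maximum eccentricity is 4, realized for instance by the pair 12–5 via 12 – 8 – 9 – 6 – 5. So the diameter is 4.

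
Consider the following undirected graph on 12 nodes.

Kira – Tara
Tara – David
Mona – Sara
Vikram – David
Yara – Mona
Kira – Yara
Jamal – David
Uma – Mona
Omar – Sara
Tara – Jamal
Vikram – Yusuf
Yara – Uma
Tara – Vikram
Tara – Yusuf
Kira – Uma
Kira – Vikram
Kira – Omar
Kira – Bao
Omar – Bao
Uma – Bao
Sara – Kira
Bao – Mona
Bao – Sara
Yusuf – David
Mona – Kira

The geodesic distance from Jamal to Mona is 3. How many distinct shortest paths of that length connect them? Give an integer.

1

The shortest distance is 3, and the only length-3 path is Jamal–Tara–Kira–Mona. So there is exactly 1 shortest path.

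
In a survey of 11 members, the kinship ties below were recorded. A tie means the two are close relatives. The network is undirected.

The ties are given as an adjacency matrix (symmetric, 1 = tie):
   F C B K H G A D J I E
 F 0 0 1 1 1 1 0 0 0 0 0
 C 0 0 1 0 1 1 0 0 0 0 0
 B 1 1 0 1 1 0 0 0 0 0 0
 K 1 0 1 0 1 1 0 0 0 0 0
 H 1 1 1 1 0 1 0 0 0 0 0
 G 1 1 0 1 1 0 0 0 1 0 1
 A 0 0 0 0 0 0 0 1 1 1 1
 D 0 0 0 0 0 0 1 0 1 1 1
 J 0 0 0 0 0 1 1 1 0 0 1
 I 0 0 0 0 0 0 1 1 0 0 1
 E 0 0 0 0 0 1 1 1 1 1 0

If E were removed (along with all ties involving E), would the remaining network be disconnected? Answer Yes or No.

No

Even without E, every remaining node can still reach every other (the residual graph is connected), so E is not a cut vertex.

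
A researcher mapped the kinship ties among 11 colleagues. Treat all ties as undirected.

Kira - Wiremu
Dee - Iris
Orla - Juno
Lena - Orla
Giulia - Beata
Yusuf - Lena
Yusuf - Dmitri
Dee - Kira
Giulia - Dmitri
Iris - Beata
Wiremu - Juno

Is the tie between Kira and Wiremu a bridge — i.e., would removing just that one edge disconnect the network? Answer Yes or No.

Even without that edge, Kira still reaches Wiremu via Kira – Dee – Iris – Beata – Giulia – Dmitri – Yusuf – Lena – Orla – Juno – Wiremu, so the network stays connected. Not a bridge.

No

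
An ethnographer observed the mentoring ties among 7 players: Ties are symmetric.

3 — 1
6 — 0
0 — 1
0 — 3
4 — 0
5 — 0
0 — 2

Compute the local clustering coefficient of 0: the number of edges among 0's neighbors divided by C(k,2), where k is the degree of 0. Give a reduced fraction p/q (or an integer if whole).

0's neighbors: 1, 2, 3, 4, 5, and 6 (k = 6).
Possible neighbor pairs: C(6,2) = 15. Edges among them: 1–3 → e = 1.
Clustering(0) = 1/15.

1/15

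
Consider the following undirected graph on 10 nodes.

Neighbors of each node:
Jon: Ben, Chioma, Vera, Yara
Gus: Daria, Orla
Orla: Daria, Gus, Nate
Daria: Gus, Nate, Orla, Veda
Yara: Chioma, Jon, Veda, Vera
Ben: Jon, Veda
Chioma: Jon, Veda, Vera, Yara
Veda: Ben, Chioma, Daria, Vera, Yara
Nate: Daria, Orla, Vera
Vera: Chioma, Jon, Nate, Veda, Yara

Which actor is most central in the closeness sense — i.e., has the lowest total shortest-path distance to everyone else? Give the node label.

Farness (sum of distances to all others) for each node — Ben:19, Chioma:16, Daria:15, Gus:22, Jon:18, Nate:16, Orla:19, Veda:13, Vera:14, Yara:16.
The smallest farness is 13, for Veda, so Veda has the highest closeness.

Veda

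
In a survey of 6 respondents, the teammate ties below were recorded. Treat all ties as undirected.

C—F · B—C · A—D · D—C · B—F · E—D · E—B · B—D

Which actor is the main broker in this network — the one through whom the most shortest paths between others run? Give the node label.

Unnormalized betweenness of each node: A:0, B:5/2, C:1, D:9/2, E:0, F:0.
D has the largest value, 9/2, making it the main broker — the node through which the most shortest paths run.

D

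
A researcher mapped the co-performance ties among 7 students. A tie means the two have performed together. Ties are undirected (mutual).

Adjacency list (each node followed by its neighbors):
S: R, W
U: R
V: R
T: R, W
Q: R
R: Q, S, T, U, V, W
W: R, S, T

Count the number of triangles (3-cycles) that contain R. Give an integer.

R's neighbors: Q, S, T, U, V, and W.
Neighbor pairs that are themselves tied: R–S–W; R–T–W. Each forms one triangle with R, for 2 in total.

2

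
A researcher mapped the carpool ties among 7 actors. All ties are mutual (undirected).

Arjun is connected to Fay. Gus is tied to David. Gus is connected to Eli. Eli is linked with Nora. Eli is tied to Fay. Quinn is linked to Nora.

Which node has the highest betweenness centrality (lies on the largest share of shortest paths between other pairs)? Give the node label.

Unnormalized betweenness of each node: Arjun:0, David:0, Eli:12, Fay:5, Gus:5, Nora:5, Quinn:0.
Eli has the largest value, 12, making it the main broker — the node through which the most shortest paths run.

Eli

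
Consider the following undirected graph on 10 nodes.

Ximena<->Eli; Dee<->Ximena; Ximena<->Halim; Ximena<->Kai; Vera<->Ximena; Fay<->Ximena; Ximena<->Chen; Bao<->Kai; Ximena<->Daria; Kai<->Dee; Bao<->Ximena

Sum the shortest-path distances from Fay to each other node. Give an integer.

17

Distances from Fay: Bao:2, Chen:2, Daria:2, Dee:2, Eli:2, Halim:2, Kai:2, Vera:2, Ximena:1.
Sum = 2 + 2 + 2 + 2 + 2 + 2 + 2 + 2 + 1 = 17.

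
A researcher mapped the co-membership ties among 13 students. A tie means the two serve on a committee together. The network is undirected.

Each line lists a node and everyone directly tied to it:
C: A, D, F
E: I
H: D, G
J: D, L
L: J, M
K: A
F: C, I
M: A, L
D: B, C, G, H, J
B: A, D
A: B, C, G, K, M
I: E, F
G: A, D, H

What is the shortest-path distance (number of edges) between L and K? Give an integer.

3

One shortest route is L – M – A – K, which uses 3 edges, and at distance 2 from L we only reach {A, D}, which does not include K. So d(L,K) = 3.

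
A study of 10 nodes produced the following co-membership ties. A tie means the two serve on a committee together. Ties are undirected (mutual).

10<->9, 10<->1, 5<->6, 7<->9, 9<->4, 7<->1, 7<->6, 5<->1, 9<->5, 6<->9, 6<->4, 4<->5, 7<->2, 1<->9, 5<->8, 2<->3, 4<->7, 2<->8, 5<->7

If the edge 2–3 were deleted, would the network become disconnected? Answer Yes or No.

Without the 2–3 edge there is no alternate route between 2 and 3, so the network disconnects. It is a bridge.

Yes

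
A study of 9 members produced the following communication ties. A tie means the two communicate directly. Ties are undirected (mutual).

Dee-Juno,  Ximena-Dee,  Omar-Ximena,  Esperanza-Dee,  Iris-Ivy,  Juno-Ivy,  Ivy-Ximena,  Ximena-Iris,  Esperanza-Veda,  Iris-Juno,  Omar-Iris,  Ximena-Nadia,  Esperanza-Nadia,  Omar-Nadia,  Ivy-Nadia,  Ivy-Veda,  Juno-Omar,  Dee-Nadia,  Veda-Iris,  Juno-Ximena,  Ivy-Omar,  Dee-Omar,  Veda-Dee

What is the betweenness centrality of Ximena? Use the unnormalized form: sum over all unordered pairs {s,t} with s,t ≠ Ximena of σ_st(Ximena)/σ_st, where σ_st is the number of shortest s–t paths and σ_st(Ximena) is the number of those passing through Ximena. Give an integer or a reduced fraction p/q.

Pairs whose geodesics pass through Ximena — Iris–Nadia: 1/3; Iris–Dee: 1/4; Juno–Nadia: 1/4; Ivy–Dee: 1/5.
All other pairs contribute 0.
Summing the contributions gives betweenness(Ximena) = 31/30.

31/30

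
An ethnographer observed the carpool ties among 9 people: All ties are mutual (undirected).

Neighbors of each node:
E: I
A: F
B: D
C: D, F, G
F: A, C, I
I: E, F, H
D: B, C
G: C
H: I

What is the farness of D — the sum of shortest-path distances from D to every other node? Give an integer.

20

Distances from D: A:3, B:1, C:1, E:4, F:2, G:2, H:4, I:3.
Sum = 3 + 1 + 1 + 4 + 2 + 2 + 4 + 3 = 20.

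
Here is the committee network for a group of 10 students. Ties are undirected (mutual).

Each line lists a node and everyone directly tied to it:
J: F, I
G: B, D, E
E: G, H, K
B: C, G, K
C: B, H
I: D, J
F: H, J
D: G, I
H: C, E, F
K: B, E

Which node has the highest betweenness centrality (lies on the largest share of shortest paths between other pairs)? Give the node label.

Unnormalized betweenness of each node: B:5, C:5/2, D:6, E:15/2, F:6, G:19/2, H:10, I:7/2, J:7/2, K:1/2.
H has the largest value, 10, making it the main broker — the node through which the most shortest paths run.

H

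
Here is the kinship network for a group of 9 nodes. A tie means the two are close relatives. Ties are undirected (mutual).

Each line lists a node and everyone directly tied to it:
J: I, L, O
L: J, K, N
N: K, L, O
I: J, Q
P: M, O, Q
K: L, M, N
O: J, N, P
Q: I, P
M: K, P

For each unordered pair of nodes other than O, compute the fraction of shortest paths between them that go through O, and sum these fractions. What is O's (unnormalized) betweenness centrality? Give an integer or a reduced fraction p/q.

Pairs whose geodesics pass through O — I–N: 1/2; J–N: 1/2; J–M: 1/2; J–P: 1; N–P: 1; N–Q: 1; L–P: 2/3.
All other pairs contribute 0.
Summing the contributions gives betweenness(O) = 31/6.

31/6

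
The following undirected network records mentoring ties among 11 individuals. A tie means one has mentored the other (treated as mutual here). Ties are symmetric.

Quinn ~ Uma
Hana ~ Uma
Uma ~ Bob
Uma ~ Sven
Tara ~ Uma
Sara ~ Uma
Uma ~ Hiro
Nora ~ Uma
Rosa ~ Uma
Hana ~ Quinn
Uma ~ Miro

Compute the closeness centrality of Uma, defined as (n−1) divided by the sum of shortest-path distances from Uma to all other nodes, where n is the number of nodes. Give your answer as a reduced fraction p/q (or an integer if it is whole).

1

Distances from Uma: Bob:1, Hana:1, Hiro:1, Miro:1, Nora:1, Quinn:1, Rosa:1, Sara:1, Sven:1, Tara:1. Sum = 10.
n = 11, so closeness = 10/10 = 1.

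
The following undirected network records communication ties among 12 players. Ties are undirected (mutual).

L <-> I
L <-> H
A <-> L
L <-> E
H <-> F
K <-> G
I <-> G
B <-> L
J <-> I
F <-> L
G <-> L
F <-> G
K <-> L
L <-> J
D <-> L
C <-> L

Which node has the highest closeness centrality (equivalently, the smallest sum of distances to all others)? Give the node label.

L

Farness (sum of distances to all others) for each node — A:21, B:21, C:21, D:21, E:21, F:19, G:18, H:20, I:19, J:20, K:20, L:11.
The smallest farness is 11, for L, so L has the highest closeness.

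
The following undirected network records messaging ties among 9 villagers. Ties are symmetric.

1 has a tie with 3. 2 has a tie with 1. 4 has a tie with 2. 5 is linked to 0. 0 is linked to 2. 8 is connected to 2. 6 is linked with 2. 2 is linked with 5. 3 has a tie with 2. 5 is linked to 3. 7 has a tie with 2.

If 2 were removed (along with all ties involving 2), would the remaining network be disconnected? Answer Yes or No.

Removing 2 leaves {7} with no path to {0, 1, 3, and 5}, so the network splits into 5 components. 2 is a cut vertex.

Yes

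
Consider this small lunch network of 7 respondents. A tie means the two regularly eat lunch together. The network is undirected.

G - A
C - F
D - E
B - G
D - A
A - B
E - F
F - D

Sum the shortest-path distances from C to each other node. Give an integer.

16

Distances from C: A:3, B:4, D:2, E:2, F:1, G:4.
Sum = 3 + 4 + 2 + 2 + 1 + 4 = 16.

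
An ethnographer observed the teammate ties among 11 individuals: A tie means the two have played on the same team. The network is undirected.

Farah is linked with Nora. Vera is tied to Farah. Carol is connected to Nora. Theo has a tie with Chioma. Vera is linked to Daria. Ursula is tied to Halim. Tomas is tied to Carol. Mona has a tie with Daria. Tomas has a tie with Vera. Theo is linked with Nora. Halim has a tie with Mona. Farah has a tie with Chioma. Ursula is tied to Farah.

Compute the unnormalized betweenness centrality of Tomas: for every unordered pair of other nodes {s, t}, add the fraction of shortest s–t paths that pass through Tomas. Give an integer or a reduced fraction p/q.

Pairs whose geodesics pass through Tomas — Mona–Carol: 1; Daria–Carol: 1; Vera–Carol: 1.
All other pairs contribute 0.
Summing the contributions gives betweenness(Tomas) = 3.

3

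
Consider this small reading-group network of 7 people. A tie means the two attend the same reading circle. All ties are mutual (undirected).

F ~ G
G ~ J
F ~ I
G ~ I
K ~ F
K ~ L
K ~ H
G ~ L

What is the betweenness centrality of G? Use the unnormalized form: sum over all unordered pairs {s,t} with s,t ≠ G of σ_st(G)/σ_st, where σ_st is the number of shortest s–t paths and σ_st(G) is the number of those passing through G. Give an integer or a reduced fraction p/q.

Pairs whose geodesics pass through G — I–J: 1; I–L: 1; K–J: 2/2; J–H: 2/2; J–L: 1; J–F: 1; L–F: 1/2.
All other pairs contribute 0.
Summing the contributions gives betweenness(G) = 13/2.

13/2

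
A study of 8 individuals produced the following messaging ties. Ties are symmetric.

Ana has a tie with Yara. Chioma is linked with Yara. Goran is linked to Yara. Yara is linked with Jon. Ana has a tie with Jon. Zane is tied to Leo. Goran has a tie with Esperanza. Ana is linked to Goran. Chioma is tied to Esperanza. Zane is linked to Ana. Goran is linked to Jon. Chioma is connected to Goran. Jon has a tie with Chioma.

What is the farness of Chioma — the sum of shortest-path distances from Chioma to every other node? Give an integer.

13

Distances from Chioma: Ana:2, Esperanza:1, Goran:1, Jon:1, Leo:4, Yara:1, Zane:3.
Sum = 2 + 1 + 1 + 1 + 4 + 1 + 3 = 13.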